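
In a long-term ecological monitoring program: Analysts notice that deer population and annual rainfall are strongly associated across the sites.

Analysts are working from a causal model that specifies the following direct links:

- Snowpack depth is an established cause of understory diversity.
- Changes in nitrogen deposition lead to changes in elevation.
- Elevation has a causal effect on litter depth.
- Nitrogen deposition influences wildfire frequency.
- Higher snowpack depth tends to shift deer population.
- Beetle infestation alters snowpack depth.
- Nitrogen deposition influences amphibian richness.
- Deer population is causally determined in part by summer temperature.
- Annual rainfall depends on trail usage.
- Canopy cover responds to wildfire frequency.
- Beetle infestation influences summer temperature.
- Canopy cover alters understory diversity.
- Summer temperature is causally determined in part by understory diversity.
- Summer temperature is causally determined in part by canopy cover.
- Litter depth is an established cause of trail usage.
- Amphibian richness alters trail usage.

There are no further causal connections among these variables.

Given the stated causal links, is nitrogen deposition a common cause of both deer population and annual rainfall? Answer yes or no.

yes

Nitrogen deposition has a causal path to deer population (nitrogen deposition → wildfire frequency → canopy cover → summer temperature → deer population) and to annual rainfall (nitrogen deposition → amphibian richness → trail usage → annual rainfall), so it is a common cause of both — a confounder.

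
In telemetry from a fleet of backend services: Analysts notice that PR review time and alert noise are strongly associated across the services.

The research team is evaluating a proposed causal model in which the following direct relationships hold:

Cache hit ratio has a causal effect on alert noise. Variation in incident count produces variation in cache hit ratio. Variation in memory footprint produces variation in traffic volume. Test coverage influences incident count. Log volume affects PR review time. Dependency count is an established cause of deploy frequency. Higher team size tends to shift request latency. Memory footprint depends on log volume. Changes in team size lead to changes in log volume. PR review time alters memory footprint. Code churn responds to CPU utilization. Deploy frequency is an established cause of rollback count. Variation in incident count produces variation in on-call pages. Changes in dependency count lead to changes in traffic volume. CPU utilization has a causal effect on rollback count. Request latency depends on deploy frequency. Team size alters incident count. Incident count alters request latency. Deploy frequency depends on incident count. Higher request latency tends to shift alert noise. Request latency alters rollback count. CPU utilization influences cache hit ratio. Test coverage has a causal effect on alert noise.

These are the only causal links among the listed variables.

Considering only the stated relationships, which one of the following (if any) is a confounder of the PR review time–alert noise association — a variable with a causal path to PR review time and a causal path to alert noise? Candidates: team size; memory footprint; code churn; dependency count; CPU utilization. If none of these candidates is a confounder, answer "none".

Team size causes PR review time (team size → log volume → PR review time) and also causes alert noise (team size → request latency → alert noise); it is a common cause of both.
Each of the other candidates lacks a causal path to at least one of PR review time and alert noise, so they do not confound the relationship.

team size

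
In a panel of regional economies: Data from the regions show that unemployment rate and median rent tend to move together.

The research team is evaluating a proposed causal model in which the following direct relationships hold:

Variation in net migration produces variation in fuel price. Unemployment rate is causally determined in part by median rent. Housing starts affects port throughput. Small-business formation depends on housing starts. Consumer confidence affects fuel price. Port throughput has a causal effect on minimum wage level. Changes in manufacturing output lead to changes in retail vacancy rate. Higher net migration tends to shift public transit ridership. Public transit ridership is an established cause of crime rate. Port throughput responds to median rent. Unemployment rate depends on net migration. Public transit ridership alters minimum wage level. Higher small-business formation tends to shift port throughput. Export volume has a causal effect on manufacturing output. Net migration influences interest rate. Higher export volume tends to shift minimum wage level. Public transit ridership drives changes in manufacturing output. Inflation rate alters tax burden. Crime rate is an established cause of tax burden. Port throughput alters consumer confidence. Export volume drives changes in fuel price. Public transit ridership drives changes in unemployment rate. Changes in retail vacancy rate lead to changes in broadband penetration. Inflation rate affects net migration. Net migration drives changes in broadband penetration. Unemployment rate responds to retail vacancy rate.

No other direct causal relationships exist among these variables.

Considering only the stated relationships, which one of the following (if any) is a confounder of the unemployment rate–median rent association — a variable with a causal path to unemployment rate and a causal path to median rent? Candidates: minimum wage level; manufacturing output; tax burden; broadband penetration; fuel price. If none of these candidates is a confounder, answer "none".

None of the listed candidates has causal paths to both unemployment rate and median rent in the stated relationships, so none is a common cause.

none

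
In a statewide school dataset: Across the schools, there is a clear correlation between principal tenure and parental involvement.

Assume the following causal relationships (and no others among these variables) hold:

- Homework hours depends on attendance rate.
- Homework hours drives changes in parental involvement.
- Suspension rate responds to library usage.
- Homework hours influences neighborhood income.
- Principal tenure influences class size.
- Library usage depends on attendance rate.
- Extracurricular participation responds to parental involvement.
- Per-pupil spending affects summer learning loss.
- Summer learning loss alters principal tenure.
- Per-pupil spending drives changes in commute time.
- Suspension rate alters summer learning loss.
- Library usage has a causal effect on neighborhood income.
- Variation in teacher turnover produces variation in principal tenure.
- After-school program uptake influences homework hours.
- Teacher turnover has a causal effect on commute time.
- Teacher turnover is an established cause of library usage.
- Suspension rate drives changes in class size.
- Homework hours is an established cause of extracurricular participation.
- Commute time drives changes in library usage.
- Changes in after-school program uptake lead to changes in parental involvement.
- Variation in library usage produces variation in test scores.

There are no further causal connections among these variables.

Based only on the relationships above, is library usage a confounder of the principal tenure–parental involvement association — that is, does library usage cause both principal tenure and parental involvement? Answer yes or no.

Library usage has no stated causal path to parental involvement. A confounder must cause both variables, so library usage does not qualify.

no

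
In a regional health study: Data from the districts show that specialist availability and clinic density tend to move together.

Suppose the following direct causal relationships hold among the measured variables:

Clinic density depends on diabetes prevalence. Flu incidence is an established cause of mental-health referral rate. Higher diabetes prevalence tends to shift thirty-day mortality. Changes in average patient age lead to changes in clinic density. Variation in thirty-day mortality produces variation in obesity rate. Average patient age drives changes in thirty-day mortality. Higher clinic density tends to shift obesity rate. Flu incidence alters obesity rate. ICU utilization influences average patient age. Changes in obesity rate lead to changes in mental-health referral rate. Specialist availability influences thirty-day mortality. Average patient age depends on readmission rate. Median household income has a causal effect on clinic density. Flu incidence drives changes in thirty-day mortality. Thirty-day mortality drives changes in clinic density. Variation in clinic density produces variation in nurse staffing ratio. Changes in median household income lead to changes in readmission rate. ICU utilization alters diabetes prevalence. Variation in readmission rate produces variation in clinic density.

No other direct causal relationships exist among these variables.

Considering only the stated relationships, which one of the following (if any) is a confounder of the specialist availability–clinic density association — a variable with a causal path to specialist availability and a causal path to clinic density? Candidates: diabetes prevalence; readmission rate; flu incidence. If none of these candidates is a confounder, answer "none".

None of the listed candidates has causal paths to both specialist availability and clinic density in the stated relationships, so none is a common cause.

none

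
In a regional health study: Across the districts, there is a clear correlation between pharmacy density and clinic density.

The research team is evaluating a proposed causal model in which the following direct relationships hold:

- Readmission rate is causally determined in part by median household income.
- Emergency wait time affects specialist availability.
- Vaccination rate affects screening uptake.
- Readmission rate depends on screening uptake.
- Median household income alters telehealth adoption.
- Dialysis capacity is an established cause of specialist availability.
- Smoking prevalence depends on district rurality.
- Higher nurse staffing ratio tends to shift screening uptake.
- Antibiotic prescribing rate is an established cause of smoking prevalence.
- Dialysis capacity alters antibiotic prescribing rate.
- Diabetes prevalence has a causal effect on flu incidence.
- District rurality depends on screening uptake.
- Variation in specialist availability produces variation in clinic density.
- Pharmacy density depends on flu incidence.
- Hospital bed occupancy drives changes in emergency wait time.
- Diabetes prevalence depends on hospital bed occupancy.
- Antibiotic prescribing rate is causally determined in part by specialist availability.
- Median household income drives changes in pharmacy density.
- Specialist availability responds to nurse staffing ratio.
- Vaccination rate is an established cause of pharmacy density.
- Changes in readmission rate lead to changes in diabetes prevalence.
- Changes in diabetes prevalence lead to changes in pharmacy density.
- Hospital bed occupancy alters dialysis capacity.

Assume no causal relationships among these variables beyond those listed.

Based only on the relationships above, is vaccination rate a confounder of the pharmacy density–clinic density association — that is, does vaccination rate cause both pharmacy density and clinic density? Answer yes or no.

no

Vaccination rate has no stated causal path to clinic density. A confounder must cause both variables, so vaccination rate does not qualify.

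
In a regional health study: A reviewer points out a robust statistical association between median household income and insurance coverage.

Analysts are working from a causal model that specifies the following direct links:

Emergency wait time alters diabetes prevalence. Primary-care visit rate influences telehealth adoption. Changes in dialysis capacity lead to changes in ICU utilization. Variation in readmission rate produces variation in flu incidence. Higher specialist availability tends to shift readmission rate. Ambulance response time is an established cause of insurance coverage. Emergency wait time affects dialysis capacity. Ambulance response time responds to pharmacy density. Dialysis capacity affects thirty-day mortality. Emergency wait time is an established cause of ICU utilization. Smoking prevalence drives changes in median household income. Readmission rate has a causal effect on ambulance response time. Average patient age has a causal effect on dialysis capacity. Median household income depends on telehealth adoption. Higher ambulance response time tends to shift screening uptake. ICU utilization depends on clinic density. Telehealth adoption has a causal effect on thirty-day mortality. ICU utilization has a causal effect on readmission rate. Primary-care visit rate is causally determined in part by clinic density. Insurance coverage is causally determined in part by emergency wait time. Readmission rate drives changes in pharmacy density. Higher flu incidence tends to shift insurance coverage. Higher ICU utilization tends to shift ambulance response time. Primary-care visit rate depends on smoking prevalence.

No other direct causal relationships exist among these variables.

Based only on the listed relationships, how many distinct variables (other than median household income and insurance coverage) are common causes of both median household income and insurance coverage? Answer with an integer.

The common causes are: clinic density (to median household income via clinic density → primary-care visit rate → telehealth adoption → median household income; to insurance coverage via clinic density → ICU utilization → ambulance response time → insurance coverage).
Every other variable lacks a causal path to at least one of median household income and insurance coverage.

1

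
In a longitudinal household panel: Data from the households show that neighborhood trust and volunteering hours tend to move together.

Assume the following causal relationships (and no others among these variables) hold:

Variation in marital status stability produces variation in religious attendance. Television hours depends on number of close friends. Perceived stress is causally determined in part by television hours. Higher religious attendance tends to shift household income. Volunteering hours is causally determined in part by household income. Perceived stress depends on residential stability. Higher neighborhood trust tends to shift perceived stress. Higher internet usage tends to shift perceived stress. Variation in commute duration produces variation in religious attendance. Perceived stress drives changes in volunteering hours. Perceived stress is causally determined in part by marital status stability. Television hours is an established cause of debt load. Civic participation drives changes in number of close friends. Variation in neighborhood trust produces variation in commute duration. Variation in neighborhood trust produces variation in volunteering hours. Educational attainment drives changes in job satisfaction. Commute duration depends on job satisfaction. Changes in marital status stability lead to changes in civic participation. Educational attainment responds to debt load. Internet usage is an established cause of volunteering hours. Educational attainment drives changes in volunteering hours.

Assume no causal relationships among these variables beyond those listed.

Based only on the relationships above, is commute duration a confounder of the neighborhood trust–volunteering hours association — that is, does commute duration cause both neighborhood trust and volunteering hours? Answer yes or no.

no

Commute duration has no stated causal path to neighborhood trust. A confounder must cause both variables, so commute duration does not qualify.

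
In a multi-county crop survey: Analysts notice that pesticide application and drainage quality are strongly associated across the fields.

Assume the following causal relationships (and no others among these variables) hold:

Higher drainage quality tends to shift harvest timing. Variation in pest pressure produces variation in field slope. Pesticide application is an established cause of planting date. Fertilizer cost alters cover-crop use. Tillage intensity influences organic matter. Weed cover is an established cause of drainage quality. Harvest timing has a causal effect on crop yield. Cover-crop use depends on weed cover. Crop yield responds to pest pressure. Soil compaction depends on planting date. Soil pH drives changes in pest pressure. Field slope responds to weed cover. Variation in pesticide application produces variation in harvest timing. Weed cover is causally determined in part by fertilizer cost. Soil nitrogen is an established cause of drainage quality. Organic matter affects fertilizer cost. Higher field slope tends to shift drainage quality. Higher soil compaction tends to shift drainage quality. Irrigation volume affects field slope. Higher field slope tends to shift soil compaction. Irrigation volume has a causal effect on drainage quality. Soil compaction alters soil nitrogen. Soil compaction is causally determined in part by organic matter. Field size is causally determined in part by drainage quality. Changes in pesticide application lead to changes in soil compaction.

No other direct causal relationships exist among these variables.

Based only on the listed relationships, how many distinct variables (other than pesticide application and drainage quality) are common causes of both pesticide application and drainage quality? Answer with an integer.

No listed variable has a causal path to both pesticide application and drainage quality, so there are no common causes.

0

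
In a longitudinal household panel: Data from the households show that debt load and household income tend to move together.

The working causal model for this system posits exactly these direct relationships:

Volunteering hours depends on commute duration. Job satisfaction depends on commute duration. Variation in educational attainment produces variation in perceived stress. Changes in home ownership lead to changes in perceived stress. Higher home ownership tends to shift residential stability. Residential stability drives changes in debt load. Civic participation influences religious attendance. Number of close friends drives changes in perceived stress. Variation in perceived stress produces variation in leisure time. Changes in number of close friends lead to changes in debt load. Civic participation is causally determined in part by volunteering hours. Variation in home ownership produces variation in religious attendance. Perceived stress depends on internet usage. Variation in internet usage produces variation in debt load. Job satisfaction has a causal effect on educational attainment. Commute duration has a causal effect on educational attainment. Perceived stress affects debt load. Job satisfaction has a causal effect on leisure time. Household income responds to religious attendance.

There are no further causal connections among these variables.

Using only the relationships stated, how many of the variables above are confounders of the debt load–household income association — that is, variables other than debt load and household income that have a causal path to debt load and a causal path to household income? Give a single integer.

The common causes are: commute duration (to debt load via commute duration → educational attainment → perceived stress → debt load; to household income via commute duration → volunteering hours → civic participation → religious attendance → household income); home ownership (to debt load via home ownership → residential stability → debt load; to household income via home ownership → religious attendance → household income).
Every other variable lacks a causal path to at least one of debt load and household income.

2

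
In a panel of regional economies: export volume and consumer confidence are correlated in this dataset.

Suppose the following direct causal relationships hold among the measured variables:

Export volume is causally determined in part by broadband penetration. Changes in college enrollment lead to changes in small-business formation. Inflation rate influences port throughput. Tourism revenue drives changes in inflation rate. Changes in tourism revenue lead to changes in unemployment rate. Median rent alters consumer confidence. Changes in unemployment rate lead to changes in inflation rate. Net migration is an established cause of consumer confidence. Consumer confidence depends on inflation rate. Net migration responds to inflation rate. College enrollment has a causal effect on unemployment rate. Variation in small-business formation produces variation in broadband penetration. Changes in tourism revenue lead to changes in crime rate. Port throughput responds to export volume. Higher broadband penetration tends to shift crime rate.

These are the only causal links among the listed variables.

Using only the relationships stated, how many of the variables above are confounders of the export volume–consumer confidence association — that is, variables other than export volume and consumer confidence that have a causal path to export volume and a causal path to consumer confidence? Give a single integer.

The common causes are: college enrollment (to export volume via college enrollment → small-business formation → broadband penetration → export volume; to consumer confidence via college enrollment → unemployment rate → inflation rate → consumer confidence).
Every other variable lacks a causal path to at least one of export volume and consumer confidence.

1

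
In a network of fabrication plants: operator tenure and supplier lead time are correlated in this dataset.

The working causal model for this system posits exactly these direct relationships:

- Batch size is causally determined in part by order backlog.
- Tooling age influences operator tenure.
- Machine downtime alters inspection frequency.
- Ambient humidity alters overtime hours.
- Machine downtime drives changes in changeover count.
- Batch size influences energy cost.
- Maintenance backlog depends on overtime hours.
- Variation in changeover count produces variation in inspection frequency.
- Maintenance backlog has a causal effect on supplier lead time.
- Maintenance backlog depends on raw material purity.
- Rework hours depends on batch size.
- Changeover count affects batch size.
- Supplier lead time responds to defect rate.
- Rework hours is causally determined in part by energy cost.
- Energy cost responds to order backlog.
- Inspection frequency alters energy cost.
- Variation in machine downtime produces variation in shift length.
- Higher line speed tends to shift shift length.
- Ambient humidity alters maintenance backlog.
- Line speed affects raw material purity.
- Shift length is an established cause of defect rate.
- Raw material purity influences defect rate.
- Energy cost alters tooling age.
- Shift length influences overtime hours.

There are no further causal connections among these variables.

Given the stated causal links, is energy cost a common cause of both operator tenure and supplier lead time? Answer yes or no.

no

Energy cost has no stated causal path to supplier lead time. A confounder must cause both variables, so energy cost does not qualify.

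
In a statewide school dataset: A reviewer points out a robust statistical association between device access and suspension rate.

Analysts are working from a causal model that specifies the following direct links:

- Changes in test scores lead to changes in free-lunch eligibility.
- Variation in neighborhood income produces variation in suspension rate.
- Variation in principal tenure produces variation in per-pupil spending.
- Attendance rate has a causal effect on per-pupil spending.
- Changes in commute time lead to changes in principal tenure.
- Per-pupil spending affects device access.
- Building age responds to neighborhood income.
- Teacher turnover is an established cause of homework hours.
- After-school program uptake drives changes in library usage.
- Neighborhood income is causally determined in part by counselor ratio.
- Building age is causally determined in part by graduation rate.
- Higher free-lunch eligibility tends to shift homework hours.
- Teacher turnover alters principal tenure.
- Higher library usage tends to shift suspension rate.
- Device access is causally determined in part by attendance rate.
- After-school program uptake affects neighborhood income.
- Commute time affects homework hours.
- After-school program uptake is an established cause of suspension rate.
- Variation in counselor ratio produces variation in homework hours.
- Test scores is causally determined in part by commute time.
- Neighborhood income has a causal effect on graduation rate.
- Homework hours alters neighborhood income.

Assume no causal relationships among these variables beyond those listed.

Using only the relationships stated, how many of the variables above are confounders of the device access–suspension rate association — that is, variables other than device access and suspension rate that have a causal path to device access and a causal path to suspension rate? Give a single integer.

2

The common causes are: commute time (to device access via commute time → principal tenure → per-pupil spending → device access; to suspension rate via commute time → homework hours → neighborhood income → suspension rate); teacher turnover (to device access via teacher turnover → principal tenure → per-pupil spending → device access; to suspension rate via teacher turnover → homework hours → neighborhood income → suspension rate).
Every other variable lacks a causal path to at least one of device access and suspension rate.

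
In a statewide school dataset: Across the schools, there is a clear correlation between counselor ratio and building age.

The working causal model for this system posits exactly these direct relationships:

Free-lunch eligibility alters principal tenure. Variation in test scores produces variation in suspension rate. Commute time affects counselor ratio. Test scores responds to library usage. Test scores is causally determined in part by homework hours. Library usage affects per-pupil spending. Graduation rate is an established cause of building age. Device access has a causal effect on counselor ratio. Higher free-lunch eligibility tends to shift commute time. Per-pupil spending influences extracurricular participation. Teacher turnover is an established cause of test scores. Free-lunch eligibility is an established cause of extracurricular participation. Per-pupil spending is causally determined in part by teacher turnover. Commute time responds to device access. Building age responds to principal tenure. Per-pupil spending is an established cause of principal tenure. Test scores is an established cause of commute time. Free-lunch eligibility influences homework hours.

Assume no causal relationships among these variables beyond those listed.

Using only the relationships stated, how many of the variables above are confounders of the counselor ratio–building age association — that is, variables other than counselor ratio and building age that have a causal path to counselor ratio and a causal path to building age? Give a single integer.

The common causes are: free-lunch eligibility (to counselor ratio via free-lunch eligibility → commute time → counselor ratio; to building age via free-lunch eligibility → principal tenure → building age); library usage (to counselor ratio via library usage → test scores → commute time → counselor ratio; to building age via library usage → per-pupil spending → principal tenure → building age); teacher turnover (to counselor ratio via teacher turnover → test scores → commute time → counselor ratio; to building age via teacher turnover → per-pupil spending → principal tenure → building age).
Every other variable lacks a causal path to at least one of counselor ratio and building age.

3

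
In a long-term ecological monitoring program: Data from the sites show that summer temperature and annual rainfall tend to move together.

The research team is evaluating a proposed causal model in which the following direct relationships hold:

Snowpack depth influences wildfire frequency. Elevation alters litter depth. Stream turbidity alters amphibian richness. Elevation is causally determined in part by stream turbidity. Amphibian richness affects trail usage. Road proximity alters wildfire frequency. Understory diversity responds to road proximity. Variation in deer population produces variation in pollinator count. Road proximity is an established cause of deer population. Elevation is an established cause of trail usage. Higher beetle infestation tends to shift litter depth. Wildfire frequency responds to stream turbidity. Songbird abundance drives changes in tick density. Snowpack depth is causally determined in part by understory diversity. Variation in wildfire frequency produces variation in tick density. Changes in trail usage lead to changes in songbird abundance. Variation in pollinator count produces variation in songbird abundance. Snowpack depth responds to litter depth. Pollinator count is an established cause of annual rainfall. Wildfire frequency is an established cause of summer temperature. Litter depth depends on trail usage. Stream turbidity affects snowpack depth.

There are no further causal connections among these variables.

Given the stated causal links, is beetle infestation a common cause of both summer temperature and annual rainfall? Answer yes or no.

Beetle infestation has no stated causal path to annual rainfall. A confounder must cause both variables, so beetle infestation does not qualify.

no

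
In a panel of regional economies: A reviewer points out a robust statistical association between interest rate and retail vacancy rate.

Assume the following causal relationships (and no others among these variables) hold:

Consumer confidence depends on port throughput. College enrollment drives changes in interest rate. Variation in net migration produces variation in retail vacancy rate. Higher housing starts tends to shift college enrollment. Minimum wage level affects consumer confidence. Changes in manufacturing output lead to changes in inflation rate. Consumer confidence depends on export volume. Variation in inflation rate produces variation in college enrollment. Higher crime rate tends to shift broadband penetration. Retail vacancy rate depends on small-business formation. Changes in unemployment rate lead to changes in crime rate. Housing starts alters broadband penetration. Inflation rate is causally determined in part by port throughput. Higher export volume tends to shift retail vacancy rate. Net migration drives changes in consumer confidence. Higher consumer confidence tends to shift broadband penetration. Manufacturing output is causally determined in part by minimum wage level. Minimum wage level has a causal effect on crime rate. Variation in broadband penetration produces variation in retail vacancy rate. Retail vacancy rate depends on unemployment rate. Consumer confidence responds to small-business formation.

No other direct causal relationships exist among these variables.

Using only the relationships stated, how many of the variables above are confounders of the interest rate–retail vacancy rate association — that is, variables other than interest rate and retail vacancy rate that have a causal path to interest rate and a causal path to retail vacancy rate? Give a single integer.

3

The common causes are: housing starts (to interest rate via housing starts → college enrollment → interest rate; to retail vacancy rate via housing starts → broadband penetration → retail vacancy rate); minimum wage level (to interest rate via minimum wage level → manufacturing output → inflation rate → college enrollment → interest rate; to retail vacancy rate via minimum wage level → consumer confidence → broadband penetration → retail vacancy rate); port throughput (to interest rate via port throughput → inflation rate → college enrollment → interest rate; to retail vacancy rate via port throughput → consumer confidence → broadband penetration → retail vacancy rate).
Every other variable lacks a causal path to at least one of interest rate and retail vacancy rate.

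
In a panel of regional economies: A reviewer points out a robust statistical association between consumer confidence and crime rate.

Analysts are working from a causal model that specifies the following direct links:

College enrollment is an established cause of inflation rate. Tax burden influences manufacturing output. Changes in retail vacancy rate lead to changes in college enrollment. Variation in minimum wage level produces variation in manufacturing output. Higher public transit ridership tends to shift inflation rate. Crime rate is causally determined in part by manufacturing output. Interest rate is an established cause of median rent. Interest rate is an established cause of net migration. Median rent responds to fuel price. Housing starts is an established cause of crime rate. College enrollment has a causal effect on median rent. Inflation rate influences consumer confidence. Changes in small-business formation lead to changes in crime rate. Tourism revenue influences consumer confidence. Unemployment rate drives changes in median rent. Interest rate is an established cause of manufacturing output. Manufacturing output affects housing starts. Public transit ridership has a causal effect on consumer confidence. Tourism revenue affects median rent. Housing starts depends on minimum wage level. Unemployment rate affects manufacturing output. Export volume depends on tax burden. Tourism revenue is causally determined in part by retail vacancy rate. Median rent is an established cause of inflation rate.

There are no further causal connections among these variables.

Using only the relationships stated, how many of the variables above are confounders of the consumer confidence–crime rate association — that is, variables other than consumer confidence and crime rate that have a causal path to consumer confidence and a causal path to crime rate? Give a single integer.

The common causes are: interest rate (to consumer confidence via interest rate → median rent → inflation rate → consumer confidence; to crime rate via interest rate → manufacturing output → crime rate); unemployment rate (to consumer confidence via unemployment rate → median rent → inflation rate → consumer confidence; to crime rate via unemployment rate → manufacturing output → crime rate).
Every other variable lacks a causal path to at least one of consumer confidence and crime rate.

2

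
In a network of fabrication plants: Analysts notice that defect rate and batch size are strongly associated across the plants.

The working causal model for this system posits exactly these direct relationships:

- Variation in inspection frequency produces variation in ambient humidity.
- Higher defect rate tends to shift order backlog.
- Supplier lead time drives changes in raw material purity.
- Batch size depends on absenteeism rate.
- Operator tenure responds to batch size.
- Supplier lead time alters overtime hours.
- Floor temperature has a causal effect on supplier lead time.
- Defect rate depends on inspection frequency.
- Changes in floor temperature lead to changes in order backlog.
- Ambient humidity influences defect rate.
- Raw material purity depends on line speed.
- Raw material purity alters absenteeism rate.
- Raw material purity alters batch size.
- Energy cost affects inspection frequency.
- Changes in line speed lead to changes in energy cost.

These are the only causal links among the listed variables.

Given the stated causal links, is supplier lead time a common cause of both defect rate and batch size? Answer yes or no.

no

Supplier lead time has no stated causal path to defect rate. A confounder must cause both variables, so supplier lead time does not qualify.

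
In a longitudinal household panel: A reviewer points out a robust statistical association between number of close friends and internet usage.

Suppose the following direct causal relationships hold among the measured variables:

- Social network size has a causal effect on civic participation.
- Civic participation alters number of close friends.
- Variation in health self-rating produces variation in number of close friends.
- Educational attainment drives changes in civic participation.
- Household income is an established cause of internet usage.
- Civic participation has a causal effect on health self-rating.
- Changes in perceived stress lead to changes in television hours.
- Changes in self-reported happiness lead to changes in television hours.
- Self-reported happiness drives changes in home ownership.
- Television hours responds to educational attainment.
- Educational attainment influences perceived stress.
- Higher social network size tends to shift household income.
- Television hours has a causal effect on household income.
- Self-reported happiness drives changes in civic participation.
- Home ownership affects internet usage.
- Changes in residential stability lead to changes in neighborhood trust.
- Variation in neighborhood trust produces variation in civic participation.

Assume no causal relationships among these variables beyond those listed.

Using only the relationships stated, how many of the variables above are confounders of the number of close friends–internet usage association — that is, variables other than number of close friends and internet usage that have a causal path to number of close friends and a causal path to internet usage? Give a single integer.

The common causes are: educational attainment (to number of close friends via educational attainment → civic participation → number of close friends; to internet usage via educational attainment → television hours → household income → internet usage); self-reported happiness (to number of close friends via self-reported happiness → civic participation → number of close friends; to internet usage via self-reported happiness → home ownership → internet usage); social network size (to number of close friends via social network size → civic participation → number of close friends; to internet usage via social network size → household income → internet usage).
Every other variable lacks a causal path to at least one of number of close friends and internet usage.

3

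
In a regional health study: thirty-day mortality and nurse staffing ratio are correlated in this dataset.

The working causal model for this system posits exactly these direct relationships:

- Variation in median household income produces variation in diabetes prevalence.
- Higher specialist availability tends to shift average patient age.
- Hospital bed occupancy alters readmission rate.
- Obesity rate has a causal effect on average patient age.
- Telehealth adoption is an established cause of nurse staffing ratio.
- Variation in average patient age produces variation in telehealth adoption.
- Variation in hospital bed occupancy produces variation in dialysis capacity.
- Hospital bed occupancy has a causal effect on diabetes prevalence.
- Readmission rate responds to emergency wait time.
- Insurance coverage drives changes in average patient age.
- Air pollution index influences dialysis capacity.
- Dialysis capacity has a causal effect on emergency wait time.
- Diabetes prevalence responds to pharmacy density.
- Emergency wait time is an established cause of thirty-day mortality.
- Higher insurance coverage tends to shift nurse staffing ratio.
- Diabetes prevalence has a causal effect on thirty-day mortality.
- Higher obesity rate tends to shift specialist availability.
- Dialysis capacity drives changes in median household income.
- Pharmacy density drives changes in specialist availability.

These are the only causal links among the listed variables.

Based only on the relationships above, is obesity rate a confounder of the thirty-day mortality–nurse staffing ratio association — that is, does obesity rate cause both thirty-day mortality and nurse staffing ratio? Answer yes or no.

no

Obesity rate has no stated causal path to thirty-day mortality. A confounder must cause both variables, so obesity rate does not qualify.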